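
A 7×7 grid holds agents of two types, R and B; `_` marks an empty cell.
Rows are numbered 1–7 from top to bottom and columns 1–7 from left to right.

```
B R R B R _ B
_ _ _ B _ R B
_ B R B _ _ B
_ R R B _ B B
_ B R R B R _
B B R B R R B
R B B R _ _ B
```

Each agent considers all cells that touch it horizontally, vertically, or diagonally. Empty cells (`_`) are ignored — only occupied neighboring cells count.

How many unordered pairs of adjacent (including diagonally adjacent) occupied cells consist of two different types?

Scan each occupied cell's neighbors to the right and below (and the two forward diagonals) so each pair is counted once.
From row 1: 6 unlike of 10 pairs (running 6/10).
From row 2: 3 unlike of 5 pairs (running 9/15).
From row 3: 6 unlike of 11 pairs (running 15/26).
From row 4: 7 unlike of 14 pairs (running 22/40).
From row 5: 10 unlike of 19 pairs (running 32/59).
From row 6: 10 unlike of 19 pairs (running 42/78).
From row 7: 2 unlike of 3 pairs (running 44/81).
Total adjacent occupied pairs: 81; unlike-type pairs: 44.

44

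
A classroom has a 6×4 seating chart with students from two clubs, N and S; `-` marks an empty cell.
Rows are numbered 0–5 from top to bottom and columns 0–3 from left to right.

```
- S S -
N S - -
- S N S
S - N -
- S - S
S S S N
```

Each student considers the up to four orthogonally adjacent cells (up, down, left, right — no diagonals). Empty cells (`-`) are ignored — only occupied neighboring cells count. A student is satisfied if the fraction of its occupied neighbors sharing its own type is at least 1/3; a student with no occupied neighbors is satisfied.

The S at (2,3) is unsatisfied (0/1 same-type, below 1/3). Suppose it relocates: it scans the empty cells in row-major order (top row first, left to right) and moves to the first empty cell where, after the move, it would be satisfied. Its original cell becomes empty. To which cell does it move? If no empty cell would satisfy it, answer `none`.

Vacating (2,3). Empty cells in order:
  (0,0): 1/2 same-type → satisfied — stop here.

(0,0)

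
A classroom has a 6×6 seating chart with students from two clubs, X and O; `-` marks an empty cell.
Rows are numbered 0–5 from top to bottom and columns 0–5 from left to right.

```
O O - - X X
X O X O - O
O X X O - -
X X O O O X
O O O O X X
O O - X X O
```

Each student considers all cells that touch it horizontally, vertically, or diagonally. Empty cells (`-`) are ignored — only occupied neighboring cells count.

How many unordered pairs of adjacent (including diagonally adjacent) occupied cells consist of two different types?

38

Scan each occupied cell's neighbors to the right and below (and the two forward diagonals) so each pair is counted once.
From row 0: 6 unlike of 10 pairs (running 6/10).
From row 1: 8 unlike of 13 pairs (running 14/23).
From row 2: 7 unlike of 14 pairs (running 21/37).
From row 3: 10 unlike of 21 pairs (running 31/58).
From row 4: 6 unlike of 18 pairs (running 37/76).
From row 5: 1 unlike of 3 pairs (running 38/79).
Total adjacent occupied pairs: 79; unlike-type pairs: 38.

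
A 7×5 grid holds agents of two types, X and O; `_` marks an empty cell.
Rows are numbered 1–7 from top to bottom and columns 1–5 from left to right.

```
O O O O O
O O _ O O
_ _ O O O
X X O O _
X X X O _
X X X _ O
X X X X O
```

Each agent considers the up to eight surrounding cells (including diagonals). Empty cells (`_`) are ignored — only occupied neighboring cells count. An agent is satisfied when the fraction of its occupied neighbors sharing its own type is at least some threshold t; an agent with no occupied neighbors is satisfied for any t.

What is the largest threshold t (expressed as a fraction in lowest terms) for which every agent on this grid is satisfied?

1/2

Row 1: (1,1)O 3/3 · (1,2)O 4/4 · (1,3)O 4/4 · (1,4)O 4/4 · (1,5)O 3/3
Row 2: (2,1)O 3/3 · (2,2)O 5/5 · (2,4)O 7/7 · (2,5)O 5/5
Row 3: (3,3)O 5/6 · (3,4)O 6/6 · (3,5)O 4/4
Row 4: (4,1)X 3/3 · (4,2)X 4/6 · (4,3)O 4/7 · (4,4)O 5/6
Row 5: (5,1)X 5/5 · (5,2)X 7/8 · (5,3)X 4/7 · (5,4)O 3/5
Row 6: (6,1)X 5/5 · (6,2)X 8/8 · (6,3)X 6/7 · (6,5)O 2/3
Row 7: (7,1)X 3/3 · (7,2)X 5/5 · (7,3)X 4/4 · (7,4)X 2/4 · (7,5)O 1/2
The smallest same-type fraction is 2/4 at (7,4), which reduces to 1/2. Any threshold above that leaves this agent unsatisfied.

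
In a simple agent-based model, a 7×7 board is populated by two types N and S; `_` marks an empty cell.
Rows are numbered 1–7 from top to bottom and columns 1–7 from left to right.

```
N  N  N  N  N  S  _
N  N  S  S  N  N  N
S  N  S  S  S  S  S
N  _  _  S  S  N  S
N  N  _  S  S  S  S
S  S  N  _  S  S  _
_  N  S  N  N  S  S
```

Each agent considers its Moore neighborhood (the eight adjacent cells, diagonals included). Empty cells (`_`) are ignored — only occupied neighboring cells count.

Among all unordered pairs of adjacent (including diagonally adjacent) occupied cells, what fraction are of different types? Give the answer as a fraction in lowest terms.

50/117

Scan each occupied cell's neighbors to the right and below (and the two forward diagonals) so each pair is counted once.
From row 1: 10 unlike of 22 pairs (running 10/22).
From row 2: 14 unlike of 25 pairs (running 24/47).
From row 3: 6 unlike of 19 pairs (running 30/66).
From row 4: 5 unlike of 15 pairs (running 35/81).
From row 5: 5 unlike of 16 pairs (running 40/97).
From row 6: 7 unlike of 15 pairs (running 47/112).
From row 7: 3 unlike of 5 pairs (running 50/117).
Total adjacent occupied pairs: 117; unlike-type pairs: 50.
50/117 is already in lowest terms.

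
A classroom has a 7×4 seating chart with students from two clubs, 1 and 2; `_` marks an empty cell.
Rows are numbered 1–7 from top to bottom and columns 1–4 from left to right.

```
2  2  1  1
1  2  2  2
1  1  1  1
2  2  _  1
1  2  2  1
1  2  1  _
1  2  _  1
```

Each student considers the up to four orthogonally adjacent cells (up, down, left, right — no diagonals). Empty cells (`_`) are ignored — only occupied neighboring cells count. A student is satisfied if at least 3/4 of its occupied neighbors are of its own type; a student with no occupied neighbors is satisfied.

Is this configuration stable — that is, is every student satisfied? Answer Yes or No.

(1,1)2 1/2 not
(1,2)2 2/3 not
(1,3)1 1/3 not
(1,4)1 1/2 not
(2,1)1 1/3 not
(2,2)2 2/4 not
(2,3)2 2/4 not
(2,4)2 1/3 not
(3,1)1 2/3 not
(3,2)1 2/4 not
(3,3)1 2/3 not
(3,4)1 2/3 not
(4,1)2 1/3 not
(4,2)2 2/3 not
(4,4)1 2/2 satisfied
(5,1)1 1/3 not
(5,2)2 3/4 satisfied
(5,3)2 1/3 not
(5,4)1 1/2 not
(6,1)1 2/3 not
(6,2)2 2/4 not
(6,3)1 0/2 not
(7,1)1 1/2 not
(7,2)2 1/2 not
(7,4)1 0/0 satisfied
For instance (1,1) has only 1/2 same-type neighbors, below 3/4.

No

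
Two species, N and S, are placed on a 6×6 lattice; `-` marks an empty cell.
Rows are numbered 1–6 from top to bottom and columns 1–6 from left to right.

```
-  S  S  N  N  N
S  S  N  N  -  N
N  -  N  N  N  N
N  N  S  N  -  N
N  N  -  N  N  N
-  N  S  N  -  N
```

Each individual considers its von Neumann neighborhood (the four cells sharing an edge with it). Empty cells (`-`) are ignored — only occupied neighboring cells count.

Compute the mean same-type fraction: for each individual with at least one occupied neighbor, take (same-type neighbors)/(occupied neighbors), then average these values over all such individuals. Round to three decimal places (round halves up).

0.764

Row 1: (1,2)S 2/2 · (1,3)S 1/3 · (1,4)N 2/3 · (1,5)N 2/2 · (1,6)N 2/2
Row 2: (2,1)S 1/2 · (2,2)S 2/3 · (2,3)N 2/4 · (2,4)N 3/3 · (2,6)N 2/2
Row 3: (3,1)N 1/2 · (3,3)N 2/3 · (3,4)N 4/4 · (3,5)N 2/2 · (3,6)N 3/3
Row 4: (4,1)N 3/3 · (4,2)N 2/3 · (4,3)S 0/3 · (4,4)N 2/3 · (4,6)N 2/2
Row 5: (5,1)N 2/2 · (5,2)N 3/3 · (5,4)N 3/3 · (5,5)N 2/2 · (5,6)N 3/3
Row 6: (6,2)N 1/2 · (6,3)S 0/2 · (6,4)N 1/2 · (6,6)N 1/1
Sum over 29 individuals: 2/2 + 1/3 + 2/3 + 2/2 + 2/2 + 1/2 + 2/3 + 2/4 + 3/3 + 2/2 + 1/2 + 2/3 + 4/4 + 2/2 + 3/3 + 3/3 + 2/3 + 0/3 + 2/3 + 2/2 + 2/2 + 3/3 + 3/3 + 2/2 + 3/3 + 1/2 + 0/2 + 1/2 + 1/1 = 133/6; mean = 133/6 ÷ 29 = 133/174 = 0.764367… → 0.764.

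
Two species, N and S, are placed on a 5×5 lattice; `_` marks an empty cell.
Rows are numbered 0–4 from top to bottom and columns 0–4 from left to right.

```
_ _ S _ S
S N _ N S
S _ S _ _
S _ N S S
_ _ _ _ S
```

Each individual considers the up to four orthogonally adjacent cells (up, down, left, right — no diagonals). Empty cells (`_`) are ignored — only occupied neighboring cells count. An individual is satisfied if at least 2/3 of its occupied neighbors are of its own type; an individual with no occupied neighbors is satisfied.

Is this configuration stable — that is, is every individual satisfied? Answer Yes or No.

No

Row 0: (0,2)S 0/0 ✓ · (0,4)S 1/1 ✓
Row 1: (1,0)S 1/2 ✗ · (1,1)N 0/1 ✗ · (1,3)N 0/1 ✗ · (1,4)S 1/2 ✗
Row 2: (2,0)S 2/2 ✓ · (2,2)S 0/1 ✗
Row 3: (3,0)S 1/1 ✓ · (3,2)N 0/2 ✗ · (3,3)S 1/2 ✗ · (3,4)S 2/2 ✓
Row 4: (4,4)S 1/1 ✓
For instance (1,0) has only 1/2 same-type neighbors, below 2/3.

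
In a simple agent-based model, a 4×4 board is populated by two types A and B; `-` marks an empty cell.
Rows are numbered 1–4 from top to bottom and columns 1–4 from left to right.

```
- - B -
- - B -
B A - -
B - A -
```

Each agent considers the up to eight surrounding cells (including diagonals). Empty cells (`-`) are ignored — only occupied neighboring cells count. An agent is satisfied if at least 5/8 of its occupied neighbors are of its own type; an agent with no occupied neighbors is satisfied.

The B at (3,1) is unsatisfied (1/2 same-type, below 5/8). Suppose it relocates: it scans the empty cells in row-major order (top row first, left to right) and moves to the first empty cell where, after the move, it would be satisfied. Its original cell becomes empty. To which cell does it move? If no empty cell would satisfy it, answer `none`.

Vacating (3,1). Empty cells in order:
  (1,1): 0/0 same-type → satisfied — stop here.

(1,1)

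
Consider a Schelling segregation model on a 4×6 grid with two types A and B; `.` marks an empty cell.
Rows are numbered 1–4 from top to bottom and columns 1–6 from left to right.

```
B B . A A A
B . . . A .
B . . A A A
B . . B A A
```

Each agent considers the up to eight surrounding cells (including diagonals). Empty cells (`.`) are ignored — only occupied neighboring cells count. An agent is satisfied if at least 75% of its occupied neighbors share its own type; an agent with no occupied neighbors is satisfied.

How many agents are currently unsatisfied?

1

(1,1)B 2/2 ✓
(1,2)B 2/2 ✓
(1,4)A 2/2 ✓
(1,5)A 3/3 ✓
(1,6)A 2/2 ✓
(2,1)B 3/3 ✓
(2,5)A 6/6 ✓
(3,1)B 2/2 ✓
(3,4)A 3/4 ✓
(3,5)A 5/6 ✓
(3,6)A 4/4 ✓
(4,1)B 1/1 ✓
(4,4)B 0/3 ✗
(4,5)A 4/5 ✓
(4,6)A 3/3 ✓
Unsatisfied: (4,4) — 1 in total.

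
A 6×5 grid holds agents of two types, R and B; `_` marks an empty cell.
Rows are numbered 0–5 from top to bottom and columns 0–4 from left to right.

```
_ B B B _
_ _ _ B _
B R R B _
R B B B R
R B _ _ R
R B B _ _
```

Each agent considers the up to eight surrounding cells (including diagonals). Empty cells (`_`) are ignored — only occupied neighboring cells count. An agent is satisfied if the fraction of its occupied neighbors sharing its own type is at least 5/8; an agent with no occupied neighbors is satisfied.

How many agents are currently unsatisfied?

13

Row 0: (0,1)B 1/1 satisfied · (0,2)B 3/3 satisfied · (0,3)B 2/2 satisfied
Row 1: (1,3)B 3/4 satisfied
Row 2: (2,0)B 1/3 not · (2,1)R 2/5 not · (2,2)R 1/6 not · (2,3)B 3/5 not
Row 3: (3,0)R 2/5 not · (3,1)B 3/7 not · (3,2)B 4/6 satisfied · (3,3)B 2/5 not · (3,4)R 1/3 not
Row 4: (4,0)R 2/5 not · (4,1)B 4/7 not · (4,4)R 1/2 not
Row 5: (5,0)R 1/3 not · (5,1)B 2/4 not · (5,2)B 2/2 satisfied
Unsatisfied: (2,0), (2,1), (2,2), (2,3), (3,0), (3,1), (3,3), (3,4), (4,0), (4,1), (4,4), (5,0), (5,1) — 13 in total.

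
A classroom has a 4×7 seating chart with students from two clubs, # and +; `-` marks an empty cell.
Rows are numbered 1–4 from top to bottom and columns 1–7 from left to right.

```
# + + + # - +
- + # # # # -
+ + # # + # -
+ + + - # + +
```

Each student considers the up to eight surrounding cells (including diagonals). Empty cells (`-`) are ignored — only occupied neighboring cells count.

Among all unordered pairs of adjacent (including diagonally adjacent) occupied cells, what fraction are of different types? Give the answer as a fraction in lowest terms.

13/29

Scan each occupied cell's neighbors to the right and below (and the two forward diagonals) so each pair is counted once.
From row 1: 10 unlike of 17 pairs (running 10/17).
From row 2: 6 unlike of 18 pairs (running 16/35).
From row 3: 9 unlike of 19 pairs (running 25/54).
From row 4: 1 unlike of 4 pairs (running 26/58).
Total adjacent occupied pairs: 58; unlike-type pairs: 26.
26/58 reduces to 13/29.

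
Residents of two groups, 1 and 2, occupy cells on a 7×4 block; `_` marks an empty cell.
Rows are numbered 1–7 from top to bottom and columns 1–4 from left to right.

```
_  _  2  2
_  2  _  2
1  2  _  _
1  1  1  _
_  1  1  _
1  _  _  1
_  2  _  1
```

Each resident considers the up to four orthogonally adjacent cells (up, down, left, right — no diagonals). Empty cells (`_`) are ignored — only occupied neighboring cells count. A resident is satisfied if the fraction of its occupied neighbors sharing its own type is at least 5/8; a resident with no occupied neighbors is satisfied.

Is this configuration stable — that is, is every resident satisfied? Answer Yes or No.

No

Row 1: (1,3)2 1/1 satisfied · (1,4)2 2/2 satisfied
Row 2: (2,2)2 1/1 satisfied · (2,4)2 1/1 satisfied
Row 3: (3,1)1 1/2 not · (3,2)2 1/3 not
Row 4: (4,1)1 2/2 satisfied · (4,2)1 3/4 satisfied · (4,3)1 2/2 satisfied
Row 5: (5,2)1 2/2 satisfied · (5,3)1 2/2 satisfied
Row 6: (6,1)1 0/0 satisfied · (6,4)1 1/1 satisfied
Row 7: (7,2)2 0/0 satisfied · (7,4)1 1/1 satisfied
For instance (3,1) has only 1/2 same-type neighbors, below 5/8.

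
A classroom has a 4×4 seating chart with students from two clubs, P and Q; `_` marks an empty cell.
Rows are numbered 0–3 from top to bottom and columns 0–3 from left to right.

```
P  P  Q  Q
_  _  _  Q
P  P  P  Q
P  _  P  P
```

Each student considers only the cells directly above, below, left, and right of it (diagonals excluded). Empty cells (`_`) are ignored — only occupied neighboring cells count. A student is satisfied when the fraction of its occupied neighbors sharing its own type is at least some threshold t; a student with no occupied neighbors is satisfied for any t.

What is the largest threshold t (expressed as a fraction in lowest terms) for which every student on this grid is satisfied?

1/3

(0,0)P 1/1
(0,1)P 1/2
(0,2)Q 1/2
(0,3)Q 2/2
(1,3)Q 2/2
(2,0)P 2/2
(2,1)P 2/2
(2,2)P 2/3
(2,3)Q 1/3
(3,0)P 1/1
(3,2)P 2/2
(3,3)P 1/2
The smallest same-type fraction is 1/3 at (2,3), which reduces to 1/3. Any threshold above that leaves this student unsatisfied.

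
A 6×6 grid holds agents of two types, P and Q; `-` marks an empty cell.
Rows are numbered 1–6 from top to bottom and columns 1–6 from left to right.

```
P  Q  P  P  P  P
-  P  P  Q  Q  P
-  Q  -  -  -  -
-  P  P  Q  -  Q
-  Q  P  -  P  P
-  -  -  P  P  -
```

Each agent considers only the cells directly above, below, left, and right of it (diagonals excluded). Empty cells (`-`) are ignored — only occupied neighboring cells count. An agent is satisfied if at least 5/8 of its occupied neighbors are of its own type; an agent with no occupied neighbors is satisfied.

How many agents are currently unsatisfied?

13

(1,1)P 0/1 ✗
(1,2)Q 0/3 ✗
(1,3)P 2/3 ✓
(1,4)P 2/3 ✓
(1,5)P 2/3 ✓
(1,6)P 2/2 ✓
(2,2)P 1/3 ✗
(2,3)P 2/3 ✓
(2,4)Q 1/3 ✗
(2,5)Q 1/3 ✗
(2,6)P 1/2 ✗
(3,2)Q 0/2 ✗
(4,2)P 1/3 ✗
(4,3)P 2/3 ✓
(4,4)Q 0/1 ✗
(4,6)Q 0/1 ✗
(5,2)Q 0/2 ✗
(5,3)P 1/2 ✗
(5,5)P 2/2 ✓
(5,6)P 1/2 ✗
(6,4)P 1/1 ✓
(6,5)P 2/2 ✓
Unsatisfied: (1,1), (1,2), (2,2), (2,4), (2,5), (2,6), (3,2), (4,2), (4,4), (4,6), (5,2), (5,3), (5,6) — 13 in total.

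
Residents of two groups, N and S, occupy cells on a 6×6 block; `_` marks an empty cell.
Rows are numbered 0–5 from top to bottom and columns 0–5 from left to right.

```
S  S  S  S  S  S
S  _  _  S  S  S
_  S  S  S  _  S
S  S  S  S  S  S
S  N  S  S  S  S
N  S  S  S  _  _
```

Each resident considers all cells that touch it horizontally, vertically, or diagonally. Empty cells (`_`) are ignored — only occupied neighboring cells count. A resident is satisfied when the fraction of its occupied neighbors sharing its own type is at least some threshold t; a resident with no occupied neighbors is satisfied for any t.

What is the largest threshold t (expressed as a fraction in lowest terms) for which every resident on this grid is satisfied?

1/8

(0,0)S 2/2
(0,1)S 3/3
(0,2)S 3/3
(0,3)S 4/4
(0,4)S 5/5
(0,5)S 3/3
(1,0)S 3/3
(1,3)S 6/6
(1,4)S 7/7
(1,5)S 4/4
(2,1)S 5/5
(2,2)S 6/6
(2,3)S 6/6
(2,5)S 4/4
(3,0)S 3/4
(3,1)S 6/7
(3,2)S 7/8
(3,3)S 7/7
(3,4)S 7/7
(3,5)S 4/4
(4,0)S 3/5
(4,1)N 1/8
(4,2)S 7/8
(4,3)S 7/7
(4,4)S 6/6
(4,5)S 3/3
(5,0)N 1/3
(5,1)S 3/5
(5,2)S 4/5
(5,3)S 4/4
The smallest same-type fraction is 1/8 at (4,1), which reduces to 1/8. Any threshold above that leaves this resident unsatisfied.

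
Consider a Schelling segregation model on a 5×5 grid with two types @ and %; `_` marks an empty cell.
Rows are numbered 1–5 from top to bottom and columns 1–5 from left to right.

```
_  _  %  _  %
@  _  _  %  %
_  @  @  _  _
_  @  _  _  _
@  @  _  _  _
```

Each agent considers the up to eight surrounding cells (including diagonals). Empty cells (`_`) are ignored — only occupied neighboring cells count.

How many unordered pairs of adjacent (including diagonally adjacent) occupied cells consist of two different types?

1

Scan each occupied cell's neighbors to the right and below (and the two forward diagonals) so each pair is counted once.
From row 1: 0 unlike of 3 pairs (running 0/3).
From row 2: 1 unlike of 3 pairs (running 1/6).
From row 3: 0 unlike of 3 pairs (running 1/9).
From row 4: 0 unlike of 2 pairs (running 1/11).
From row 5: 0 unlike of 1 pairs (running 1/12).
Total adjacent occupied pairs: 12; unlike-type pairs: 1.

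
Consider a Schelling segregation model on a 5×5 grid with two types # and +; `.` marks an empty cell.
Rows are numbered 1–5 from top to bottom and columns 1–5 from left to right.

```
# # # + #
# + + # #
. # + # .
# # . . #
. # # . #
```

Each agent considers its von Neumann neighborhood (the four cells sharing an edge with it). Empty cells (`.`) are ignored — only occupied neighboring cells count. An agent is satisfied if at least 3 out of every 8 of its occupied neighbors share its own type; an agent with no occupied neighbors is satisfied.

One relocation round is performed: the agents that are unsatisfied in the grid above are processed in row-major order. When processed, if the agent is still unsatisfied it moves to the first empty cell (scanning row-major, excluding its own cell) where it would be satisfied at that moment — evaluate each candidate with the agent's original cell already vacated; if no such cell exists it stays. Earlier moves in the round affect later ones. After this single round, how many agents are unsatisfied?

3

Initially unsatisfied (in order): (1,3), (1,4), (2,2), (3,2), (3,3).
  (1,3) → (3,1).
  (1,4) → (1,3).
  (2,2): no empty cell satisfies it; stays.
  (3,2): now satisfied by earlier moves; stays.
  (3,3): no empty cell satisfies it; stays.
Resulting grid:
# # + . #
# + + # #
# # + # .
# # . . #
. # # . #
Unsatisfied now: (1,2), (2,2), (3,3).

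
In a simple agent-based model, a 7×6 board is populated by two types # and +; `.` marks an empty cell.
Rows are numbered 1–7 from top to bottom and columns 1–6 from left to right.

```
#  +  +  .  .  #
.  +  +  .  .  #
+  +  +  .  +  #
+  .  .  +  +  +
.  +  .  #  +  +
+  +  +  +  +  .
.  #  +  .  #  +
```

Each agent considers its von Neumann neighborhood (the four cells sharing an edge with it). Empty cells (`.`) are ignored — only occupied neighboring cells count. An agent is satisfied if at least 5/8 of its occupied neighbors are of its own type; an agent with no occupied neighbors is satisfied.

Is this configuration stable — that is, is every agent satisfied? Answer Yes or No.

Row 1: (1,1)# 0/1 not · (1,2)+ 2/3 satisfied · (1,3)+ 2/2 satisfied · (1,6)# 1/1 satisfied
Row 2: (2,2)+ 3/3 satisfied · (2,3)+ 3/3 satisfied · (2,6)# 2/2 satisfied
Row 3: (3,1)+ 2/2 satisfied · (3,2)+ 3/3 satisfied · (3,3)+ 2/2 satisfied · (3,5)+ 1/2 not · (3,6)# 1/3 not
Row 4: (4,1)+ 1/1 satisfied · (4,4)+ 1/2 not · (4,5)+ 4/4 satisfied · (4,6)+ 2/3 satisfied
Row 5: (5,2)+ 1/1 satisfied · (5,4)# 0/3 not · (5,5)+ 3/4 satisfied · (5,6)+ 2/2 satisfied
Row 6: (6,1)+ 1/1 satisfied · (6,2)+ 3/4 satisfied · (6,3)+ 3/3 satisfied · (6,4)+ 2/3 satisfied · (6,5)+ 2/3 satisfied
Row 7: (7,2)# 0/2 not · (7,3)+ 1/2 not · (7,5)# 0/2 not · (7,6)+ 0/1 not
For instance (1,1) has only 0/1 same-type neighbors, below 5/8.

No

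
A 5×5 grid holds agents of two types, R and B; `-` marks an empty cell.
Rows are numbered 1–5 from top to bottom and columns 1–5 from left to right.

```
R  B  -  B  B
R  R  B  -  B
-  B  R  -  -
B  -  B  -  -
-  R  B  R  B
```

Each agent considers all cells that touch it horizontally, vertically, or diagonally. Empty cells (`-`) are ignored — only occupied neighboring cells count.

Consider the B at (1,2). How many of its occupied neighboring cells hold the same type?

1

Occupied neighbors of (1,2): (1,1)=R, (2,1)=R, (2,2)=R, (2,3)=B.
Same type (B): 1 of 4.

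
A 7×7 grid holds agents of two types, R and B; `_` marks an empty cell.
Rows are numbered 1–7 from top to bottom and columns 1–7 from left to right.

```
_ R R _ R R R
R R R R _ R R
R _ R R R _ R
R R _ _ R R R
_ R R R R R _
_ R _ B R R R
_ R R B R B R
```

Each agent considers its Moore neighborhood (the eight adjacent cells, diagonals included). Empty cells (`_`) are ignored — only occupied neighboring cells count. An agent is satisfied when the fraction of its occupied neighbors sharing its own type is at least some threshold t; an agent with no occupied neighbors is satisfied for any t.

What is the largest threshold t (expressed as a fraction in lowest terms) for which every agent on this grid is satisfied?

(1,2)R 4/4
(1,3)R 4/4
(1,5)R 3/3
(1,6)R 4/4
(1,7)R 3/3
(2,1)R 3/3
(2,2)R 6/6
(2,3)R 6/6
(2,4)R 6/6
(2,6)R 6/6
(2,7)R 4/4
(3,1)R 4/4
(3,3)R 5/5
(3,4)R 5/5
(3,5)R 5/5
(3,7)R 4/4
(4,1)R 3/3
(4,2)R 5/5
(4,5)R 6/6
(4,6)R 6/6
(4,7)R 3/3
(5,2)R 4/4
(5,3)R 4/5
(5,4)R 4/5
(5,5)R 6/7
(5,6)R 7/7
(6,2)R 4/4
(6,4)B 1/7
(6,5)R 5/8
(6,6)R 6/7
(6,7)R 3/4
(7,2)R 2/2
(7,3)R 2/4
(7,4)B 1/4
(7,5)R 2/5
(7,6)B 0/5
(7,7)R 2/3
The smallest same-type fraction is 0/5 at (7,6), which reduces to 0/1. Any threshold above that leaves this agent unsatisfied.

0/1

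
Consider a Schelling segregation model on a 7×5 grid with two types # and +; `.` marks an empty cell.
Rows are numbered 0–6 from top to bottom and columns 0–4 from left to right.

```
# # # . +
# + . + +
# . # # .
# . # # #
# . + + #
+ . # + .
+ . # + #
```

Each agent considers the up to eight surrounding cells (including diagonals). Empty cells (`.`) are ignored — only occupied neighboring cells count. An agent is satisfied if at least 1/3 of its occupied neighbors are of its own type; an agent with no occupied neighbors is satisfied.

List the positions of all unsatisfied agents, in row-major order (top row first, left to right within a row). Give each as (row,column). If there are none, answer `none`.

(1,1), (4,3), (5,2), (6,3), (6,4)

(0,0)# 2/3 ✓
(0,1)# 3/4 ✓
(0,2)# 1/3 ✓
(0,4)+ 2/2 ✓
(1,0)# 3/4 ✓
(1,1)+ 0/6 ✗
(1,3)+ 2/5 ✓
(1,4)+ 2/3 ✓
(2,0)# 2/3 ✓
(2,2)# 3/5 ✓
(2,3)# 4/6 ✓
(3,0)# 2/2 ✓
(3,2)# 3/5 ✓
(3,3)# 5/7 ✓
(3,4)# 3/4 ✓
(4,0)# 1/2 ✓
(4,2)+ 2/5 ✓
(4,3)+ 2/7 ✗
(4,4)# 2/4 ✓
(5,0)+ 1/2 ✓
(5,2)# 1/5 ✗
(5,3)+ 3/7 ✓
(6,0)+ 1/1 ✓
(6,2)# 1/3 ✓
(6,3)+ 1/4 ✗
(6,4)# 0/2 ✗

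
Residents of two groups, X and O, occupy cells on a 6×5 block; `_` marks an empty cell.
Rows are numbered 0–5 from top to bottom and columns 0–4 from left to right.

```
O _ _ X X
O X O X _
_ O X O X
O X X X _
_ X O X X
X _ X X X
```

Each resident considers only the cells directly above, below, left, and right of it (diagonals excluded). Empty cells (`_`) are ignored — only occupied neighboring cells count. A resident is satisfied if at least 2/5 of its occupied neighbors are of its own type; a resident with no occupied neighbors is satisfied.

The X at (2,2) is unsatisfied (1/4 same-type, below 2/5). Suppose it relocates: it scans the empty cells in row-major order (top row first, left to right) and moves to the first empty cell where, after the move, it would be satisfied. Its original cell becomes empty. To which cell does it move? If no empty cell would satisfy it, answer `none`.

Vacating (2,2). Empty cells in order:
  (0,1): 1/2 same-type → satisfied — stop here.

(0,1)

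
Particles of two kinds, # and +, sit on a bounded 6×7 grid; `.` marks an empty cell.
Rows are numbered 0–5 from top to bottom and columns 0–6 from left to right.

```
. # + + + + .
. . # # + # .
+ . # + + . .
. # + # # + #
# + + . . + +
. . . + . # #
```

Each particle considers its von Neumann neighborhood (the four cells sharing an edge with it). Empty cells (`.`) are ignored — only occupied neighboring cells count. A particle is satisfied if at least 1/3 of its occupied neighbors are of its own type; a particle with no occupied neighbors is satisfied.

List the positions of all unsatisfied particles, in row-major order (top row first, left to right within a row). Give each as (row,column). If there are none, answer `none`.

(0,1), (1,3), (1,5), (2,3), (3,1), (3,2), (3,6), (4,0)

(0,1)# 0/1 not
(0,2)+ 1/3 satisfied
(0,3)+ 2/3 satisfied
(0,4)+ 3/3 satisfied
(0,5)+ 1/2 satisfied
(1,2)# 2/3 satisfied
(1,3)# 1/4 not
(1,4)+ 2/4 satisfied
(1,5)# 0/2 not
(2,0)+ 0/0 satisfied
(2,2)# 1/3 satisfied
(2,3)+ 1/4 not
(2,4)+ 2/3 satisfied
(3,1)# 0/2 not
(3,2)+ 1/4 not
(3,3)# 1/3 satisfied
(3,4)# 1/3 satisfied
(3,5)+ 1/3 satisfied
(3,6)# 0/2 not
(4,0)# 0/1 not
(4,1)+ 1/3 satisfied
(4,2)+ 2/2 satisfied
(4,5)+ 2/3 satisfied
(4,6)+ 1/3 satisfied
(5,3)+ 0/0 satisfied
(5,5)# 1/2 satisfied
(5,6)# 1/2 satisfied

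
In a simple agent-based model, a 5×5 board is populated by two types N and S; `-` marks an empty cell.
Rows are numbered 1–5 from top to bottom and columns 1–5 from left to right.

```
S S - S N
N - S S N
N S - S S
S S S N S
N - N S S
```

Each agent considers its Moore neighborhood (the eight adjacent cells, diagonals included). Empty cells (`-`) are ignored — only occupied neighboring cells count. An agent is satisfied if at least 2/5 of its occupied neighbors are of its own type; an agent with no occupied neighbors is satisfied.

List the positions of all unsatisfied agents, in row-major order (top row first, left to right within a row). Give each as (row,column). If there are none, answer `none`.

(1,5), (2,1), (2,5), (3,1), (4,4), (5,1), (5,3)

Row 1: (1,1)S 1/2 ✓ · (1,2)S 2/3 ✓ · (1,4)S 2/4 ✓ · (1,5)N 1/3 ✗
Row 2: (2,1)N 1/4 ✗ · (2,3)S 5/5 ✓ · (2,4)S 4/6 ✓ · (2,5)N 1/5 ✗
Row 3: (3,1)N 1/4 ✗ · (3,2)S 4/6 ✓ · (3,4)S 5/7 ✓ · (3,5)S 3/5 ✓
Row 4: (4,1)S 2/4 ✓ · (4,2)S 3/6 ✓ · (4,3)S 4/6 ✓ · (4,4)N 1/7 ✗ · (4,5)S 4/5 ✓
Row 5: (5,1)N 0/2 ✗ · (5,3)N 1/4 ✗ · (5,4)S 3/5 ✓ · (5,5)S 2/3 ✓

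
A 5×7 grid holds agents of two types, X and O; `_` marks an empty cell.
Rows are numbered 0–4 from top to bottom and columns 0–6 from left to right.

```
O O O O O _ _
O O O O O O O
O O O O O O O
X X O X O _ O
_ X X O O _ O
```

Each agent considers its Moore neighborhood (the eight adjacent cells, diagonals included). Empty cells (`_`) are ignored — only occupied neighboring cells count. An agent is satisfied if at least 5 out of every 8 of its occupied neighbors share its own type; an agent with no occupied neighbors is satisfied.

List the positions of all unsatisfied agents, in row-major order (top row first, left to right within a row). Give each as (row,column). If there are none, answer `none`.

Row 0: (0,0)O 3/3 satisfied · (0,1)O 5/5 satisfied · (0,2)O 5/5 satisfied · (0,3)O 5/5 satisfied · (0,4)O 4/4 satisfied
Row 1: (1,0)O 5/5 satisfied · (1,1)O 8/8 satisfied · (1,2)O 8/8 satisfied · (1,3)O 8/8 satisfied · (1,4)O 7/7 satisfied · (1,5)O 6/6 satisfied · (1,6)O 3/3 satisfied
Row 2: (2,0)O 3/5 not · (2,1)O 6/8 satisfied · (2,2)O 6/8 satisfied · (2,3)O 7/8 satisfied · (2,4)O 6/7 satisfied · (2,5)O 7/7 satisfied · (2,6)O 4/4 satisfied
Row 3: (3,0)X 2/4 not · (3,1)X 3/7 not · (3,2)O 4/8 not · (3,3)X 1/8 not · (3,4)O 5/6 satisfied · (3,6)O 3/3 satisfied
Row 4: (4,1)X 3/4 satisfied · (4,2)X 3/5 not · (4,3)O 3/5 not · (4,4)O 2/3 satisfied · (4,6)O 1/1 satisfied

(2,0), (3,0), (3,1), (3,2), (3,3), (4,2), (4,3)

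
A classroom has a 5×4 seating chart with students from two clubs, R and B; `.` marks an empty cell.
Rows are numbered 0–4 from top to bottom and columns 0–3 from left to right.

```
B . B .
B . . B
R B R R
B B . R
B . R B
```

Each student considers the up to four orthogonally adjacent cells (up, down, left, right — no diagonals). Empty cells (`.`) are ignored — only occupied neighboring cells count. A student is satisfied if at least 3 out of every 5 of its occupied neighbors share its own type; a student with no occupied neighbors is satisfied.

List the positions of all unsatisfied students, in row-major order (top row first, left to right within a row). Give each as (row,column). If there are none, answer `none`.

(1,0), (1,3), (2,0), (2,1), (2,2), (3,3), (4,2), (4,3)

Row 0: (0,0)B 1/1 satisfied · (0,2)B 0/0 satisfied
Row 1: (1,0)B 1/2 not · (1,3)B 0/1 not
Row 2: (2,0)R 0/3 not · (2,1)B 1/3 not · (2,2)R 1/2 not · (2,3)R 2/3 satisfied
Row 3: (3,0)B 2/3 satisfied · (3,1)B 2/2 satisfied · (3,3)R 1/2 not
Row 4: (4,0)B 1/1 satisfied · (4,2)R 0/1 not · (4,3)B 0/2 not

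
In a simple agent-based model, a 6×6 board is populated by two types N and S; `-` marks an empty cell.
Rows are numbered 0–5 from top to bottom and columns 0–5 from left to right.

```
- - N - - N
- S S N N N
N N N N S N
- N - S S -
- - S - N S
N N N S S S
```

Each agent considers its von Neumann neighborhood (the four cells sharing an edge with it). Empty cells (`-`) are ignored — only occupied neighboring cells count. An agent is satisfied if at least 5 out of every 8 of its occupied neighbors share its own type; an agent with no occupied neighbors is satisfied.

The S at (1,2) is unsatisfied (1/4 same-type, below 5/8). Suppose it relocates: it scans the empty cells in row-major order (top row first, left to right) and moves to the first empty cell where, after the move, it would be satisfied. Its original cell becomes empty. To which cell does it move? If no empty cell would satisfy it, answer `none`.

Vacating (1,2). Empty cells in order:
  (0,0): 0/0 same-type → satisfied — stop here.

(0,0)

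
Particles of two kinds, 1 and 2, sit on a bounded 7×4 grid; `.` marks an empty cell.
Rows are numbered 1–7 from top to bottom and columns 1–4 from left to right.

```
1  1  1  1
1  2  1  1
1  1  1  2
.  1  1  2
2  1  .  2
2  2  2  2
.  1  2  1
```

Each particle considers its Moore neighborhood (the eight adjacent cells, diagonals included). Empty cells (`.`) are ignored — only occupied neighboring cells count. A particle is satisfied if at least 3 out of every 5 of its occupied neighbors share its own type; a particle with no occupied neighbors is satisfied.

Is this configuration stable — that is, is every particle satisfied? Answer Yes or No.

No

Row 1: (1,1)1 2/3 ✓ · (1,2)1 4/5 ✓ · (1,3)1 4/5 ✓ · (1,4)1 3/3 ✓
Row 2: (2,1)1 4/5 ✓ · (2,2)2 0/8 ✗ · (2,3)1 6/8 ✓ · (2,4)1 4/5 ✓
Row 3: (3,1)1 3/4 ✓ · (3,2)1 6/7 ✓ · (3,3)1 5/8 ✓ · (3,4)2 1/5 ✗
Row 4: (4,2)1 5/6 ✓ · (4,3)1 4/7 ✗ · (4,4)2 2/4 ✗
Row 5: (5,1)2 2/4 ✗ · (5,2)1 2/6 ✗ · (5,4)2 3/4 ✓
Row 6: (6,1)2 2/4 ✗ · (6,2)2 4/6 ✓ · (6,3)2 4/7 ✗ · (6,4)2 3/4 ✓
Row 7: (7,2)1 0/4 ✗ · (7,3)2 3/5 ✓ · (7,4)1 0/3 ✗
For instance (2,2) has only 0/8 same-type neighbors, below 3/5.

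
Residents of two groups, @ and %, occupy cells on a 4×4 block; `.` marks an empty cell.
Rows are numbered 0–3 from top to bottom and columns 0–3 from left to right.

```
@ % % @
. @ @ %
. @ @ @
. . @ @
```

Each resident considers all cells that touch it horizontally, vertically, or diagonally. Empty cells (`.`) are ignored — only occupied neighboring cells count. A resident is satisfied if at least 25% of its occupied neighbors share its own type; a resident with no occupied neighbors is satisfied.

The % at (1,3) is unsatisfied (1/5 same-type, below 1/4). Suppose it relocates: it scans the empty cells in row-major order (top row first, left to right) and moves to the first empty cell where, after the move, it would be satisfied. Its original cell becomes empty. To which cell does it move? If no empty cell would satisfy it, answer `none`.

Vacating (1,3). Empty cells in order:
  (1,0): 1/4 same-type → satisfied — stop here.

(1,0)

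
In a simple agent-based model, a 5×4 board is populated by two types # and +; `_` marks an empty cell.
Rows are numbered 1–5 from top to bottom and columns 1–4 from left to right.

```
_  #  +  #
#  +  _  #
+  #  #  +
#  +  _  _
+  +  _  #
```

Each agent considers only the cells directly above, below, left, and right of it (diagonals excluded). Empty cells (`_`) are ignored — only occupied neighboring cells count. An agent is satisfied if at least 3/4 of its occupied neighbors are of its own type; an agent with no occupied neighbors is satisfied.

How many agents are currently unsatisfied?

13

Row 1: (1,2)# 0/2 ✗ · (1,3)+ 0/2 ✗ · (1,4)# 1/2 ✗
Row 2: (2,1)# 0/2 ✗ · (2,2)+ 0/3 ✗ · (2,4)# 1/2 ✗
Row 3: (3,1)+ 0/3 ✗ · (3,2)# 1/4 ✗ · (3,3)# 1/2 ✗ · (3,4)+ 0/2 ✗
Row 4: (4,1)# 0/3 ✗ · (4,2)+ 1/3 ✗
Row 5: (5,1)+ 1/2 ✗ · (5,2)+ 2/2 ✓ · (5,4)# 0/0 ✓
Unsatisfied: (1,2), (1,3), (1,4), (2,1), (2,2), (2,4), (3,1), (3,2), (3,3), (3,4), (4,1), (4,2), (5,1) — 13 in total.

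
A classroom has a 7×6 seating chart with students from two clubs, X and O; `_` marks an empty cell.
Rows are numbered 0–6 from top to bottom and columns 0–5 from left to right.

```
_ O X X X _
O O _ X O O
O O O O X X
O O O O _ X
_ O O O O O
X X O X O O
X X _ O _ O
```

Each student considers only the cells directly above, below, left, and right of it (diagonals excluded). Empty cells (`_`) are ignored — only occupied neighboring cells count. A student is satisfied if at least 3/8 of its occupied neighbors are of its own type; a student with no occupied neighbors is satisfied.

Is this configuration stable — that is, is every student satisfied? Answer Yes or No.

(0,1)O 1/2 satisfied
(0,2)X 1/2 satisfied
(0,3)X 3/3 satisfied
(0,4)X 1/2 satisfied
(1,0)O 2/2 satisfied
(1,1)O 3/3 satisfied
(1,3)X 1/3 not
(1,4)O 1/4 not
(1,5)O 1/2 satisfied
(2,0)O 3/3 satisfied
(2,1)O 4/4 satisfied
(2,2)O 3/3 satisfied
(2,3)O 2/4 satisfied
(2,4)X 1/3 not
(2,5)X 2/3 satisfied
(3,0)O 2/2 satisfied
(3,1)O 4/4 satisfied
(3,2)O 4/4 satisfied
(3,3)O 3/3 satisfied
(3,5)X 1/2 satisfied
(4,1)O 2/3 satisfied
(4,2)O 4/4 satisfied
(4,3)O 3/4 satisfied
(4,4)O 3/3 satisfied
(4,5)O 2/3 satisfied
(5,0)X 2/2 satisfied
(5,1)X 2/4 satisfied
(5,2)O 1/3 not
(5,3)X 0/4 not
(5,4)O 2/3 satisfied
(5,5)O 3/3 satisfied
(6,0)X 2/2 satisfied
(6,1)X 2/2 satisfied
(6,3)O 0/1 not
(6,5)O 1/1 satisfied
For instance (1,3) has only 1/3 same-type neighbors, below 3/8.

No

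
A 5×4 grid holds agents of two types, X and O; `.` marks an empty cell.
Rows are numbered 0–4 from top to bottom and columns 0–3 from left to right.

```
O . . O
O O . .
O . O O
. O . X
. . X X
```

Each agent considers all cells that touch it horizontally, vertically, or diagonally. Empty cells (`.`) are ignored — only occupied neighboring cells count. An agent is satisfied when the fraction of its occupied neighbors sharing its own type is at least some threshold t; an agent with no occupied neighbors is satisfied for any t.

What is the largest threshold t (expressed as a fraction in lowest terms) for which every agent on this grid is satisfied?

1/2

Row 0: (0,0)O 2/2 · (0,3)O — no occupied neighbors
Row 1: (1,0)O 3/3 · (1,1)O 4/4
Row 2: (2,0)O 3/3 · (2,2)O 3/4 · (2,3)O 1/2
Row 3: (3,1)O 2/3 · (3,3)X 2/4
Row 4: (4,2)X 2/3 · (4,3)X 2/2
The smallest same-type fraction is 1/2 at (2,3), which reduces to 1/2. Any threshold above that leaves this agent unsatisfied.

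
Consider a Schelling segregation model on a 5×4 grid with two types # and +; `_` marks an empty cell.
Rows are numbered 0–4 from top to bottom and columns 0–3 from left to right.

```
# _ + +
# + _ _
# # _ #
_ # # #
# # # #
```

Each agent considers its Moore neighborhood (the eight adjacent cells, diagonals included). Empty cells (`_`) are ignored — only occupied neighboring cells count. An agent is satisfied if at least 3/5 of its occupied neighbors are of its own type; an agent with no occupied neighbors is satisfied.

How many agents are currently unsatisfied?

2

(0,0)# 1/2 ✗
(0,2)+ 2/2 ✓
(0,3)+ 1/1 ✓
(1,0)# 3/4 ✓
(1,1)+ 1/5 ✗
(2,0)# 3/4 ✓
(2,1)# 4/5 ✓
(2,3)# 2/2 ✓
(3,1)# 6/6 ✓
(3,2)# 7/7 ✓
(3,3)# 4/4 ✓
(4,0)# 2/2 ✓
(4,1)# 4/4 ✓
(4,2)# 5/5 ✓
(4,3)# 3/3 ✓
Unsatisfied: (0,0), (1,1) — 2 in total.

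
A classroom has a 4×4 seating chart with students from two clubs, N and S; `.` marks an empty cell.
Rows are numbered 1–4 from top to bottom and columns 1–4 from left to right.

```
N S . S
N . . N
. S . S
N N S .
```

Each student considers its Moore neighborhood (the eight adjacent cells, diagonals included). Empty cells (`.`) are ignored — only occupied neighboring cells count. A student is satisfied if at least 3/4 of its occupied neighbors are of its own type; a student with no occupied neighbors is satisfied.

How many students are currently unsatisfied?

10

(1,1)N 1/2 ✗
(1,2)S 0/2 ✗
(1,4)S 0/1 ✗
(2,1)N 1/3 ✗
(2,4)N 0/2 ✗
(3,2)S 1/4 ✗
(3,4)S 1/2 ✗
(4,1)N 1/2 ✗
(4,2)N 1/3 ✗
(4,3)S 2/3 ✗
Unsatisfied: (1,1), (1,2), (1,4), (2,1), (2,4), (3,2), (3,4), (4,1), (4,2), (4,3) — 10 in total.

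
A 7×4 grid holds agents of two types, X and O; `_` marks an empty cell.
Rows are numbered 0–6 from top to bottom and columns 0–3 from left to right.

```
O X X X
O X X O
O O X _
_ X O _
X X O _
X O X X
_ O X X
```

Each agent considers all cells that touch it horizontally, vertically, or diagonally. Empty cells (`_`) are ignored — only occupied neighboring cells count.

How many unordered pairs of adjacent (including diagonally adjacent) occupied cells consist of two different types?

29

Scan each occupied cell's neighbors to the right and below (and the two forward diagonals) so each pair is counted once.
Row 0: O(0,0)–X(0,1)≠ O(0,0)–O(1,0)= O(0,0)–X(1,1)≠ X(0,1)–X(0,2)= X(0,1)–X(1,1)= X(0,1)–X(1,2)= X(0,1)–O(1,0)≠ X(0,2)–X(0,3)= X(0,2)–X(1,2)= X(0,2)–O(1,3)≠ X(0,2)–X(1,1)= X(0,3)–O(1,3)≠ X(0,3)–X(1,2)=  → 5/13 unlike.
Row 1: O(1,0)–X(1,1)≠ O(1,0)–O(2,0)= O(1,0)–O(2,1)= X(1,1)–X(1,2)= X(1,1)–O(2,1)≠ X(1,1)–X(2,2)= X(1,1)–O(2,0)≠ X(1,2)–O(1,3)≠ X(1,2)–X(2,2)= X(1,2)–O(2,1)≠ O(1,3)–X(2,2)≠  → 6/11 unlike.
Row 2: O(2,0)–O(2,1)= O(2,0)–X(3,1)≠ O(2,1)–X(2,2)≠ O(2,1)–X(3,1)≠ O(2,1)–O(3,2)= X(2,2)–O(3,2)≠ X(2,2)–X(3,1)=  → 4/7 unlike.
Row 3: X(3,1)–O(3,2)≠ X(3,1)–X(4,1)= X(3,1)–O(4,2)≠ X(3,1)–X(4,0)= O(3,2)–O(4,2)= O(3,2)–X(4,1)≠  → 3/6 unlike.
Row 4: X(4,0)–X(4,1)= X(4,0)–X(5,0)= X(4,0)–O(5,1)≠ X(4,1)–O(4,2)≠ X(4,1)–O(5,1)≠ X(4,1)–X(5,2)= X(4,1)–X(5,0)= O(4,2)–X(5,2)≠ O(4,2)–X(5,3)≠ O(4,2)–O(5,1)=  → 5/10 unlike.
Row 5: X(5,0)–O(5,1)≠ X(5,0)–O(6,1)≠ O(5,1)–X(5,2)≠ O(5,1)–O(6,1)= O(5,1)–X(6,2)≠ X(5,2)–X(5,3)= X(5,2)–X(6,2)= X(5,2)–X(6,3)= X(5,2)–O(6,1)≠ X(5,3)–X(6,3)= X(5,3)–X(6,2)=  → 5/11 unlike.
Row 6: O(6,1)–X(6,2)≠ X(6,2)–X(6,3)=  → 1/2 unlike.
Total adjacent occupied pairs: 60; unlike-type pairs: 29.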